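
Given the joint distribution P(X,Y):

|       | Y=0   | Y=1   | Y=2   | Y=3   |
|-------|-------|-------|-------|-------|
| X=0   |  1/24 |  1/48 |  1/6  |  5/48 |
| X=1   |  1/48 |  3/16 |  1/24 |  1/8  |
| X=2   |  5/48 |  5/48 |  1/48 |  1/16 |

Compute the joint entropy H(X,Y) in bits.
3.2595 bits

H(X,Y) = -Σ_{x,y} P(x,y) log₂ P(x,y). Per-cell terms -P(x,y)·log₂P(x,y):
  X=0: 0.1910, 0.1164, 0.4308, 0.3399
  X=1: 0.1164, 0.4528, 0.1910, 0.3750
  X=2: 0.3399, 0.3399, 0.1164, 0.2500
Sum of the 12 terms: H(X,Y) = 3.2595 bits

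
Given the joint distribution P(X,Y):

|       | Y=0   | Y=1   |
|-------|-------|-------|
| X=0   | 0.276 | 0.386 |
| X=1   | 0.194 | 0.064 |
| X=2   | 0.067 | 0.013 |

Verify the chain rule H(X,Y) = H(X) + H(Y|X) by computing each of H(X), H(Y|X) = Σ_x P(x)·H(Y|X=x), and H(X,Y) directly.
H(X) = 1.1897 bits, H(Y|X) = 0.9085 bits, H(X,Y) = 2.0982 bits

Marginal of X (row sums):
  P(X=0) = 0.276 + 0.386 = 0.662
  P(X=1) = 0.194 + 0.064 = 0.258
  P(X=2) = 0.067 + 0.013 = 0.080
H(X) = -[0.662·log₂(0.662) + 0.258·log₂(0.258) + 0.080·log₂(0.080)]
  = 0.39395 + 0.50428 + 0.29151 = 1.1897 bits

H(Y|X) = Σ_x P(x)·H(Y|X=x):
  X=0: P(X=0) = 0.662, P(Y|X=0) = (138/331, 193/331) → H(Y|X=0) = 0.97999
  X=1: P(X=1) = 0.258, P(Y|X=1) = (97/129, 32/129) → H(Y|X=1) = 0.80819
  X=2: P(X=2) = 0.080, P(Y|X=2) = (67/80, 13/80) → H(Y|X=2) = 0.64026
H(Y|X) = 0.662·0.97999 + 0.258·0.80819 + 0.080·0.64026 = 0.9085 bits

H(X,Y) = -Σ_{x,y} P(x,y) log₂ P(x,y). Per-cell terms -P(x,y)·log₂P(x,y):
  X=0: 0.51260, 0.53010
  X=1: 0.45898, 0.25381
  X=2: 0.26128, 0.08145
Sum of the 6 terms: H(X,Y) = 2.0982 bits

Chain rule check:
  H(X) + H(Y|X) = 1.1897 + 0.9085 = 2.0982 bits
  H(X,Y) = 2.0982 bits
✓ Chain rule verified.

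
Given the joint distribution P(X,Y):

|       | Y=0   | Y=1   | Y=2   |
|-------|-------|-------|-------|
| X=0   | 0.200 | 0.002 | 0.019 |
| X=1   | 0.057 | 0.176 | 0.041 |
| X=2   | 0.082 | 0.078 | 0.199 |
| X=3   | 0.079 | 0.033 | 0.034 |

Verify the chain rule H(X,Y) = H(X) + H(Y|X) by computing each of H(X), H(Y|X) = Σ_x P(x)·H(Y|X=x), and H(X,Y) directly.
H(X) = 1.9289 bits, H(Y|X) = 1.1917 bits, H(X,Y) = 3.1206 bits

Marginal of X (row sums):
  P(X=0) = 0.200 + 0.002 + 0.019 = 0.221
  P(X=1) = 0.057 + 0.176 + 0.041 = 0.274
  P(X=2) = 0.082 + 0.078 + 0.199 = 0.359
  P(X=3) = 0.079 + 0.033 + 0.034 = 0.146
H(X) = -[0.221·log₂(0.221) + 0.274·log₂(0.274) + 0.359·log₂(0.359) + 0.146·log₂(0.146)]
  = 0.48131 + 0.51176 + 0.53058 + 0.40529 = 1.9289 bits

H(Y|X) = Σ_x P(x)·H(Y|X=x):
  X=0: P(X=0) = 0.221, P(Y|X=0) = (200/221, 2/221, 19/221) → H(Y|X=0) = 0.49613
  X=1: P(X=1) = 0.274, P(Y|X=1) = (57/274, 88/137, 41/274) → H(Y|X=1) = 1.29148
  X=2: P(X=2) = 0.359, P(Y|X=2) = (82/359, 78/359, 199/359) → H(Y|X=2) = 1.43695
  X=3: P(X=3) = 0.146, P(Y|X=3) = (79/146, 33/146, 17/73) → H(Y|X=3) = 1.45395
H(Y|X) = 0.221·0.49613 + 0.274·1.29148 + 0.359·1.43695 + 0.146·1.45395 = 1.1917 bits

H(X,Y) = -Σ_{x,y} P(x,y) log₂ P(x,y). Per-cell terms -P(x,y)·log₂P(x,y):
  X=0: 0.46439, 0.01793, 0.10864
  X=1: 0.23557, 0.44112, 0.18894
  X=2: 0.29588, 0.28707, 0.46350
  X=3: 0.28930, 0.16241, 0.16586
Sum of the 12 terms: H(X,Y) = 3.1206 bits

Chain rule check:
  H(X) + H(Y|X) = 1.9289 + 1.1917 = 3.1206 bits
  H(X,Y) = 3.1206 bits
✓ Chain rule verified.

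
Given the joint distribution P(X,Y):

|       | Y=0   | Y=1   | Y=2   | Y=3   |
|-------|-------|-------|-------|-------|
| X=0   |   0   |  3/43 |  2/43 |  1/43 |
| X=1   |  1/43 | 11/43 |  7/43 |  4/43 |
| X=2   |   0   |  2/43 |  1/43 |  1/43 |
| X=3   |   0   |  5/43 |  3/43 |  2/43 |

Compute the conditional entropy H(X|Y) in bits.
1.6632 bits

H(X|Y) = H(X,Y) - H(Y)

H(X,Y) = -Σ_{x,y} P(x,y) log₂ P(x,y). Per-cell terms -P(x,y)·log₂P(x,y):
  X=0: 0.00000000, 0.26799783, 0.20587278, 0.12619220
  X=1: 0.12619220, 0.50314336, 0.42633416, 0.31872230
  X=2: 0.00000000, 0.20587278, 0.12619220, 0.12619220
  X=3: 0.00000000, 0.36096938, 0.26799783, 0.20587278
  (cells with P = 0 contribute 0)
Sum of the 16 terms: H(X,Y) = 3.2675520 bits

Marginal of Y (column sums):
  P(Y=0) = 0 + 1/43 + 0 + 0 = 1/43
  P(Y=1) = 3/43 + 11/43 + 2/43 + 5/43 = 21/43
  P(Y=2) = 2/43 + 7/43 + 1/43 + 3/43 = 13/43
  P(Y=3) = 1/43 + 4/43 + 1/43 + 2/43 = 8/43
H(Y) = -[(1/43)·log₂(1/43) + (21/43)·log₂(21/43) + (13/43)·log₂(13/43) + (8/43)·log₂(8/43)]
  = 0.12619220 + 0.50495102 + 0.52176106 + 0.45139809 = 1.6043024 bits

H(X|Y) = H(X,Y) - H(Y) = 3.2675520 - 1.6043024 = 1.6632 bits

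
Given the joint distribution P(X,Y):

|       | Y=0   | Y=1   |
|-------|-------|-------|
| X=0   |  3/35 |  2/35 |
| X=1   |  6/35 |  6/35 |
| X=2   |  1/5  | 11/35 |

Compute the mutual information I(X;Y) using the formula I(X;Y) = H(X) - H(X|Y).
0.0173 bits

I(X;Y) = H(X) - H(X|Y)

Marginal of X (row sums):
  P(X=0) = 3/35 + 2/35 = 1/7
  P(X=1) = 6/35 + 6/35 = 12/35
  P(X=2) = 1/5 + 11/35 = 18/35
H(X) = -[(1/7)·log₂(1/7) + (12/35)·log₂(12/35) + (18/35)·log₂(18/35)]
  = 0.40105 + 0.52948 + 0.49338 = 1.4239 bits

Marginal of Y (column sums):
  P(Y=0) = 3/35 + 6/35 + 1/5 = 16/35
  P(Y=1) = 2/35 + 6/35 + 11/35 = 19/35
H(X|Y) = Σ_y P(y)·H(X|Y=y):
  Y=0: P(Y=0) = 16/35, P(X|Y=0) = (3/16, 3/8, 7/16) → H(X|Y=0) = 1.50524
  Y=1: P(Y=1) = 19/35, P(X|Y=1) = (2/19, 6/19, 11/19) → H(X|Y=1) = 1.32353
H(X|Y) = (16/35)·1.50524 + (19/35)·1.32353 = 1.4066 bits

I(X;Y) = H(X) - H(X|Y) = 1.4239 - 1.4066 = 0.0173 bits

Cross-check via I(X;Y) = H(X) + H(Y) - H(X,Y): computing H(Y) from the column sums and H(X,Y) from the 6 cells in the same way gives H(Y) = 0.9947 bits and H(X,Y) = 2.4013 bits, so
I(X;Y) = 1.4239 + 0.9947 - 2.4013 = 0.0173 bits ✓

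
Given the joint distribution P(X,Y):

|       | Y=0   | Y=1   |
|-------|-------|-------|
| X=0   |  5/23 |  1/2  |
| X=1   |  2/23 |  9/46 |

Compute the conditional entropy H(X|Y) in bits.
0.8590 bits

H(X|Y) = H(X,Y) - H(Y)

H(X,Y) = -Σ_{x,y} P(x,y) log₂ P(x,y). Per-cell terms -P(x,y)·log₂P(x,y):
  X=0: 0.4786, 0.5000
  X=1: 0.3064, 0.4605
Sum of the 4 terms: H(X,Y) = 1.7455 bits

Marginal of Y (column sums):
  P(Y=0) = 5/23 + 2/23 = 7/23
  P(Y=1) = 1/2 + 9/46 = 16/23
H(Y) = -[(7/23)·log₂(7/23) + (16/23)·log₂(16/23)]
  = 0.5223 + 0.3642 = 0.8865 bits

H(X|Y) = H(X,Y) - H(Y) = 1.7455 - 0.8865 = 0.8590 bits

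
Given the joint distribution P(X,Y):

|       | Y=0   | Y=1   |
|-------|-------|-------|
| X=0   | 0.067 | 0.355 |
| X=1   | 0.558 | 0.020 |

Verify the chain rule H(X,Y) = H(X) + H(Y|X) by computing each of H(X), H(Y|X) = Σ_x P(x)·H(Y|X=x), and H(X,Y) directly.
H(X) = 0.9824 bits, H(Y|X) = 0.3918 bits, H(X,Y) = 1.3742 bits

Marginal of X (row sums):
  P(X=0) = 0.067 + 0.355 = 0.422
  P(X=1) = 0.558 + 0.020 = 0.578
H(X) = -[0.422·log₂(0.422) + 0.578·log₂(0.578)]
  = 0.52526 + 0.45712 = 0.9824 bits

H(Y|X) = Σ_x P(x)·H(Y|X=x):
  X=0: P(X=0) = 0.422, P(Y|X=0) = (67/422, 355/422) → H(Y|X=0) = 0.63135
  X=1: P(X=1) = 0.578, P(Y|X=1) = (279/289, 10/289) → H(Y|X=1) = 0.21697
H(Y|X) = 0.422·0.63135 + 0.578·0.21697 = 0.3918 bits

H(X,Y) = -Σ_{x,y} P(x,y) log₂ P(x,y). Per-cell terms -P(x,y)·log₂P(x,y):
  X=0: 0.26128, 0.53041
  X=1: 0.46965, 0.11288
Sum of the 4 terms: H(X,Y) = 1.3742 bits

Chain rule check:
  H(X) + H(Y|X) = 0.9824 + 0.3918 = 1.3742 bits
  H(X,Y) = 1.3742 bits
✓ Chain rule verified.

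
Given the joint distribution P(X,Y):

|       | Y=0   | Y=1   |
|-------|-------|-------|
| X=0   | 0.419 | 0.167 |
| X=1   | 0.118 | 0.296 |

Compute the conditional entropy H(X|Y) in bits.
0.8447 bits

H(X|Y) = H(X,Y) - H(Y)

H(X,Y) = -Σ_{x,y} P(x,y) log₂ P(x,y). Per-cell terms -P(x,y)·log₂P(x,y):
  X=0: 0.52584, 0.43121
  X=1: 0.36381, 0.51987
Sum of the 4 terms: H(X,Y) = 1.8407 bits

Marginal of Y (column sums):
  P(Y=0) = 0.419 + 0.118 = 0.537
  P(Y=1) = 0.167 + 0.296 = 0.463
H(Y) = -[0.537·log₂(0.537) + 0.463·log₂(0.463)]
  = 0.48169 + 0.51435 = 0.9960 bits

H(X|Y) = H(X,Y) - H(Y) = 1.8407 - 0.9960 = 0.8447 bits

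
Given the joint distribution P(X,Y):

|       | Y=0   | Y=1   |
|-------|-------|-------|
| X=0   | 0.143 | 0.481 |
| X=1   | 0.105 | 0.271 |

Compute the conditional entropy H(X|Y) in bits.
0.9529 bits

H(X|Y) = H(X,Y) - H(Y)

H(X,Y) = -Σ_{x,y} P(x,y) log₂ P(x,y). Per-cell terms -P(x,y)·log₂P(x,y):
  X=0: 0.4012, 0.5079
  X=1: 0.3414, 0.5105
Sum of the 4 terms: H(X,Y) = 1.7610 bits

Marginal of Y (column sums):
  P(Y=0) = 0.143 + 0.105 = 0.248
  P(Y=1) = 0.481 + 0.271 = 0.752
H(Y) = -[0.248·log₂(0.248) + 0.752·log₂(0.752)]
  = 0.4989 + 0.3092 = 0.8081 bits

H(X|Y) = H(X,Y) - H(Y) = 1.7610 - 0.8081 = 0.9529 bits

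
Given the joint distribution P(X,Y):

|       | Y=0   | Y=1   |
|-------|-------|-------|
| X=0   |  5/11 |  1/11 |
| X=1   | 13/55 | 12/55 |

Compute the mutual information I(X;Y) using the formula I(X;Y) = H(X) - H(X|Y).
0.0835 bits

I(X;Y) = H(X) - H(X|Y)

Marginal of X (row sums):
  P(X=0) = 5/11 + 1/11 = 6/11
  P(X=1) = 13/55 + 12/55 = 5/11
H(X) = -[(6/11)·log₂(6/11) + (5/11)·log₂(5/11)]
  = 0.4770 + 0.5170 = 0.9940 bits

Marginal of Y (column sums):
  P(Y=0) = 5/11 + 13/55 = 38/55
  P(Y=1) = 1/11 + 12/55 = 17/55
H(X|Y) = Σ_y P(y)·H(X|Y=y):
  Y=0: P(Y=0) = 38/55, P(X|Y=0) = (25/38, 13/38) → H(X|Y=0) = 0.9268
  Y=1: P(Y=1) = 17/55, P(X|Y=1) = (5/17, 12/17) → H(X|Y=1) = 0.8740
H(X|Y) = (38/55)·0.9268 + (17/55)·0.8740 = 0.9105 bits

I(X;Y) = H(X) - H(X|Y) = 0.9940 - 0.9105 = 0.0835 bits

Cross-check via I(X;Y) = H(X) + H(Y) - H(X,Y): computing H(Y) from the column sums and H(X,Y) from the 4 cells in the same way gives H(Y) = 0.8921 bits and H(X,Y) = 1.8026 bits, so
I(X;Y) = 0.9940 + 0.8921 - 1.8026 = 0.0835 bits ✓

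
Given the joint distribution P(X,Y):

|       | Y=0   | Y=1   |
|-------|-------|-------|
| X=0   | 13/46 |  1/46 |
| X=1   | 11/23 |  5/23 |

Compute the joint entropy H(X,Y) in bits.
1.6229 bits

H(X,Y) = -Σ_{x,y} P(x,y) log₂ P(x,y). Per-cell terms -P(x,y)·log₂P(x,y):
  X=0: 0.51523, 0.12008
  X=1: 0.50893, 0.47862
Sum of the 4 terms: H(X,Y) = 1.6229 bits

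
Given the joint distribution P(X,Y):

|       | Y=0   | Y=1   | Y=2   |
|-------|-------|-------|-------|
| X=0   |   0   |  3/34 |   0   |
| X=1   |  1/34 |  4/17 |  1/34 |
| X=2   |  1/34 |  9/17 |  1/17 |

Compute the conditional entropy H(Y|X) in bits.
0.7176 bits

H(Y|X) = H(X,Y) - H(X)

H(X,Y) = -Σ_{x,y} P(x,y) log₂ P(x,y). Per-cell terms -P(x,y)·log₂P(x,y):
  X=0: 0.00000, 0.30904, 0.00000
  X=1: 0.14963, 0.49117, 0.14963
  X=2: 0.14963, 0.48576, 0.24044
  (cells with P = 0 contribute 0)
Sum of the 9 terms: H(X,Y) = 1.9753 bits

Marginal of X (row sums):
  P(X=0) = 0 + 3/34 + 0 = 3/34
  P(X=1) = 1/34 + 4/17 + 1/34 = 5/17
  P(X=2) = 1/34 + 9/17 + 1/17 = 21/34
H(X) = -[(3/34)·log₂(3/34) + (5/17)·log₂(5/17) + (21/34)·log₂(21/34)]
  = 0.30904 + 0.51927 + 0.42935 = 1.2577 bits

H(Y|X) = H(X,Y) - H(X) = 1.9753 - 1.2577 = 0.7176 bits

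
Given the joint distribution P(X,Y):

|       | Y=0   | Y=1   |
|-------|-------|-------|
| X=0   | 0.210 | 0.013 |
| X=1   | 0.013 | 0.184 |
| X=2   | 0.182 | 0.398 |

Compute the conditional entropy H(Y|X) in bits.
0.6612 bits

H(Y|X) = H(X,Y) - H(X)

H(X,Y) = -Σ_{x,y} P(x,y) log₂ P(x,y). Per-cell terms -P(x,y)·log₂P(x,y):
  X=0: 0.472823, 0.081449
  X=1: 0.081449, 0.449369
  X=2: 0.447354, 0.529006
Sum of the 6 terms: H(X,Y) = 2.06145 bits

Marginal of X (row sums):
  P(X=0) = 0.210 + 0.013 = 0.223
  P(X=1) = 0.013 + 0.184 = 0.197
  P(X=2) = 0.182 + 0.398 = 0.580
H(X) = -[0.223·log₂(0.223) + 0.197·log₂(0.197) + 0.580·log₂(0.580)]
  = 0.482769 + 0.461715 + 0.455808 = 1.40029 bits

H(Y|X) = H(X,Y) - H(X) = 2.06145 - 1.40029 = 0.6612 bits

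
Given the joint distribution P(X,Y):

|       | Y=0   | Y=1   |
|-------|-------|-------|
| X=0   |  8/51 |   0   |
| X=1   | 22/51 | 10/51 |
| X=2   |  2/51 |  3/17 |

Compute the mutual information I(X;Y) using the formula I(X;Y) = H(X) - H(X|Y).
0.2429 bits

I(X;Y) = H(X) - H(X|Y)

Marginal of X (row sums):
  P(X=0) = 8/51 + 0 = 8/51
  P(X=1) = 22/51 + 10/51 = 32/51
  P(X=2) = 2/51 + 3/17 = 11/51
H(X) = -[(8/51)·log₂(8/51) + (32/51)·log₂(32/51) + (11/51)·log₂(11/51)]
  = 0.419204 + 0.421914 + 0.477312 = 1.318430 bits

Marginal of Y (column sums):
  P(Y=0) = 8/51 + 22/51 + 2/51 = 32/51
  P(Y=1) = 0 + 10/51 + 3/17 = 19/51
H(X|Y) = Σ_y P(y)·H(X|Y=y):
  Y=0: P(Y=0) = 32/51, P(X|Y=0) = (1/4, 11/16, 1/16) → H(X|Y=0) = 1.121641
  Y=1: P(Y=1) = 19/51, P(X|Y=1) = (0, 10/19, 9/19) → H(X|Y=1) = 0.998001
H(X|Y) = (32/51)·1.121641 + (19/51)·0.998001 = 1.075579 bits

I(X;Y) = H(X) - H(X|Y) = 1.318430 - 1.075579 = 0.2429 bits

Cross-check via I(X;Y) = H(X) + H(Y) - H(X,Y): computing H(Y) from the column sums and H(X,Y) from the 6 cells in the same way gives H(Y) = 0.952609 bits and H(X,Y) = 2.028188 bits, so
I(X;Y) = 1.318430 + 0.952609 - 2.028188 = 0.2429 bits ✓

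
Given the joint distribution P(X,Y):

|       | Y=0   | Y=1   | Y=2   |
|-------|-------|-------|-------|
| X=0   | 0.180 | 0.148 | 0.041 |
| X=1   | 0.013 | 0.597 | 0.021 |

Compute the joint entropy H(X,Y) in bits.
1.6850 bits

H(X,Y) = -Σ_{x,y} P(x,y) log₂ P(x,y). Per-cell terms -P(x,y)·log₂P(x,y):
  X=0: 0.44531, 0.40794, 0.18894
  X=1: 0.08145, 0.44429, 0.11704
Sum of the 6 terms: H(X,Y) = 1.6850 bits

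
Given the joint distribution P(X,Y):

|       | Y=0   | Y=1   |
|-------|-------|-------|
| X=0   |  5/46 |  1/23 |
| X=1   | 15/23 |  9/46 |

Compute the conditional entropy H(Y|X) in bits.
0.7921 bits

H(Y|X) = H(X,Y) - H(X)

H(X,Y) = -Σ_{x,y} P(x,y) log₂ P(x,y). Per-cell terms -P(x,y)·log₂P(x,y):
  X=0: 0.348004, 0.196677
  X=1: 0.402177, 0.460494
Sum of the 4 terms: H(X,Y) = 1.40735 bits

Marginal of X (row sums):
  P(X=0) = 5/46 + 1/23 = 7/46
  P(X=1) = 15/23 + 9/46 = 39/46
H(X) = -[(7/46)·log₂(7/46) + (39/46)·log₂(39/46)]
  = 0.413336 + 0.201918 = 0.61525 bits

H(Y|X) = H(X,Y) - H(X) = 1.40735 - 0.61525 = 0.7921 bits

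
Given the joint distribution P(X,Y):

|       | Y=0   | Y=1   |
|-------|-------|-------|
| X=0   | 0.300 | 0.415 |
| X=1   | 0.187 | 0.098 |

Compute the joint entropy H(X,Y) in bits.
1.8284 bits

H(X,Y) = -Σ_{x,y} P(x,y) log₂ P(x,y). Per-cell terms -P(x,y)·log₂P(x,y):
  X=0: 0.5211, 0.5266
  X=1: 0.4523, 0.3284
Sum of the 4 terms: H(X,Y) = 1.8284 bits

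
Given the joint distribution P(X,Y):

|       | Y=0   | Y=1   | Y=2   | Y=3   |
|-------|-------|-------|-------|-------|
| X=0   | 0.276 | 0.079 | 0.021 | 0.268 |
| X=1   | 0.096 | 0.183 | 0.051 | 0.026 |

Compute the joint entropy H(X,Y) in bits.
2.5568 bits

H(X,Y) = -Σ_{x,y} P(x,y) log₂ P(x,y). Per-cell terms -P(x,y)·log₂P(x,y):
  X=0: 0.512604, 0.289298, 0.117043, 0.509118
  X=1: 0.324559, 0.448365, 0.218961, 0.136899
Sum of the 8 terms: H(X,Y) = 2.5568 bits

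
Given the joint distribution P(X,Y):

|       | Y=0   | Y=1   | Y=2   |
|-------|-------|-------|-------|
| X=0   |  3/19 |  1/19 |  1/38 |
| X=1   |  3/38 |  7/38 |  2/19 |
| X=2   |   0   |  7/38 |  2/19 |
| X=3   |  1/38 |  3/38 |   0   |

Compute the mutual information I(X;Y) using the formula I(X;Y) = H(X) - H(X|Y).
0.3000 bits

I(X;Y) = H(X) - H(X|Y)

Marginal of X (row sums):
  P(X=0) = 3/19 + 1/19 + 1/38 = 9/38
  P(X=1) = 3/38 + 7/38 + 2/19 = 7/19
  P(X=2) = 0 + 7/38 + 2/19 = 11/38
  P(X=3) = 1/38 + 3/38 + 0 = 2/19
H(X) = -[(9/38)·log₂(9/38) + (7/19)·log₂(7/19) + (11/38)·log₂(11/38) + (2/19)·log₂(2/19)]
  = 0.4922 + 0.5307 + 0.5177 + 0.3419 = 1.8825 bits

Marginal of Y (column sums):
  P(Y=0) = 3/19 + 3/38 + 0 + 1/38 = 5/19
  P(Y=1) = 1/19 + 7/38 + 7/38 + 3/38 = 1/2
  P(Y=2) = 1/38 + 2/19 + 2/19 + 0 = 9/38
H(X|Y) = Σ_y P(y)·H(X|Y=y):
  Y=0: P(Y=0) = 5/19, P(X|Y=0) = (3/5, 3/10, 0, 1/10) → H(X|Y=0) = 1.2955
  Y=1: P(Y=1) = 1/2, P(X|Y=1) = (2/19, 7/19, 7/19, 3/19) → H(X|Y=1) = 1.8238
  Y=2: P(Y=2) = 9/38, P(X|Y=2) = (1/9, 4/9, 4/9, 0) → H(X|Y=2) = 1.3921
H(X|Y) = (5/19)·1.2955 + (1/2)·1.8238 + (9/38)·1.3921 = 1.5825 bits

I(X;Y) = H(X) - H(X|Y) = 1.8825 - 1.5825 = 0.3000 bits

Cross-check via I(X;Y) = H(X) + H(Y) - H(X,Y): computing H(Y) from the column sums and H(X,Y) from the 12 cells in the same way gives H(Y) = 1.4990 bits and H(X,Y) = 3.0815 bits, so
I(X;Y) = 1.8825 + 1.4990 - 3.0815 = 0.3000 bits ✓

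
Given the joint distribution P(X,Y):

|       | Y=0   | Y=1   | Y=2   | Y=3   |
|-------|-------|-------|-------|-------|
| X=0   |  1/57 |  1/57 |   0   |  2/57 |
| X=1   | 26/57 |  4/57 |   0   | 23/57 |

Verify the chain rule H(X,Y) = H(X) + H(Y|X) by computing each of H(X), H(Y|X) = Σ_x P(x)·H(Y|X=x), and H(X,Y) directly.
H(X) = 0.3666 bits, H(Y|X) = 1.3215 bits, H(X,Y) = 1.6881 bits

Marginal of X (row sums):
  P(X=0) = 1/57 + 1/57 + 0 + 2/57 = 4/57
  P(X=1) = 26/57 + 4/57 + 0 + 23/57 = 53/57
H(X) = -[(4/57)·log₂(4/57) + (53/57)·log₂(53/57)]
  = 0.2690 + 0.0976 = 0.3666 bits

H(Y|X) = Σ_x P(x)·H(Y|X=x):
  X=0: P(X=0) = 4/57, P(Y|X=0) = (1/4, 1/4, 0, 1/2) → H(Y|X=0) = 1.5000
  X=1: P(X=1) = 53/57, P(Y|X=1) = (26/53, 4/53, 0, 23/53) → H(Y|X=1) = 1.3080
H(Y|X) = (4/57)·1.5000 + (53/57)·1.3080 = 1.3215 bits

H(X,Y) = -Σ_{x,y} P(x,y) log₂ P(x,y). Per-cell terms -P(x,y)·log₂P(x,y):
  X=0: 0.1023, 0.1023, 0.0000, 0.1696
  X=1: 0.5166, 0.2690, 0.0000, 0.5283
  (cells with P = 0 contribute 0)
Sum of the 8 terms: H(X,Y) = 1.6881 bits

Chain rule check:
  H(X) + H(Y|X) = 0.3666 + 1.3215 = 1.6881 bits
  H(X,Y) = 1.6881 bits
✓ Chain rule verified.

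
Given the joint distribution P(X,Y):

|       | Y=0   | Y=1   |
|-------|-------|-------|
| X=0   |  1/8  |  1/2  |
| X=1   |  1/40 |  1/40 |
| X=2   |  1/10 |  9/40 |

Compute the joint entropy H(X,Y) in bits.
1.9575 bits

H(X,Y) = -Σ_{x,y} P(x,y) log₂ P(x,y). Per-cell terms -P(x,y)·log₂P(x,y):
  X=0: 0.37500, 0.50000
  X=1: 0.13305, 0.13305
  X=2: 0.33219, 0.48420
Sum of the 6 terms: H(X,Y) = 1.9575 bits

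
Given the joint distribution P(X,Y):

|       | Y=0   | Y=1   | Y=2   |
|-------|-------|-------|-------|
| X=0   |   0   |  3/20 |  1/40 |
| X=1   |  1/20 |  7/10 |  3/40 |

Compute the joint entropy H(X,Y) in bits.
1.4002 bits

H(X,Y) = -Σ_{x,y} P(x,y) log₂ P(x,y). Per-cell terms -P(x,y)·log₂P(x,y):
  X=0: 0.00000, 0.41054, 0.13305
  X=1: 0.21610, 0.36020, 0.28027
  (cells with P = 0 contribute 0)
Sum of the 6 terms: H(X,Y) = 1.4002 bits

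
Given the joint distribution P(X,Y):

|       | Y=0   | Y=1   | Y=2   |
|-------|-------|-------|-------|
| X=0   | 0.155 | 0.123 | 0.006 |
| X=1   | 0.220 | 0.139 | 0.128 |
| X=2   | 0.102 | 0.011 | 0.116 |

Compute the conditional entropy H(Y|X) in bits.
1.3487 bits

H(Y|X) = H(X,Y) - H(X)

H(X,Y) = -Σ_{x,y} P(x,y) log₂ P(x,y). Per-cell terms -P(x,y)·log₂P(x,y):
  X=0: 0.416897, 0.371862, 0.044285
  X=1: 0.480573, 0.395711, 0.379620
  X=2: 0.335923, 0.071570, 0.360505
Sum of the 9 terms: H(X,Y) = 2.85695 bits

Marginal of X (row sums):
  P(X=0) = 0.155 + 0.123 + 0.006 = 0.284
  P(X=1) = 0.220 + 0.139 + 0.128 = 0.487
  P(X=2) = 0.102 + 0.011 + 0.116 = 0.229
H(X) = -[0.284·log₂(0.284) + 0.487·log₂(0.487) + 0.229·log₂(0.229)]
  = 0.515755 + 0.505509 + 0.486987 = 1.50825 bits

H(Y|X) = H(X,Y) - H(X) = 2.85695 - 1.50825 = 1.3487 bits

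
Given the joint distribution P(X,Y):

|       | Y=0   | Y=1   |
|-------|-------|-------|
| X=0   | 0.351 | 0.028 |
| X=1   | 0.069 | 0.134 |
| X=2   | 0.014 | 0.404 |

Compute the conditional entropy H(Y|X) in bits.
0.4203 bits

H(Y|X) = H(X,Y) - H(X)

H(X,Y) = -Σ_{x,y} P(x,y) log₂ P(x,y). Per-cell terms -P(x,y)·log₂P(x,y):
  X=0: 0.53017, 0.14444
  X=1: 0.26615, 0.38856
  X=2: 0.08622, 0.52826
Sum of the 6 terms: H(X,Y) = 1.9438 bits

Marginal of X (row sums):
  P(X=0) = 0.351 + 0.028 = 0.379
  P(X=1) = 0.069 + 0.134 = 0.203
  P(X=2) = 0.014 + 0.404 = 0.418
H(X) = -[0.379·log₂(0.379) + 0.203·log₂(0.203) + 0.418·log₂(0.418)]
  = 0.53050 + 0.46699 + 0.52602 = 1.5235 bits

H(Y|X) = H(X,Y) - H(X) = 1.9438 - 1.5235 = 0.4203 bits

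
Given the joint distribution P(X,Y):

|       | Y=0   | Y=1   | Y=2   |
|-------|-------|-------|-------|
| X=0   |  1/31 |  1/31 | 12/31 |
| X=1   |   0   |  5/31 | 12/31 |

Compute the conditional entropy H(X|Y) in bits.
0.9000 bits

H(X|Y) = H(X,Y) - H(Y)

H(X,Y) = -Σ_{x,y} P(x,y) log₂ P(x,y). Per-cell terms -P(x,y)·log₂P(x,y):
  X=0: 0.15981, 0.15981, 0.53003
  X=1: 0.00000, 0.42456, 0.53003
  (cells with P = 0 contribute 0)
Sum of the 6 terms: H(X,Y) = 1.8042 bits

Marginal of Y (column sums):
  P(Y=0) = 1/31 + 0 = 1/31
  P(Y=1) = 1/31 + 5/31 = 6/31
  P(Y=2) = 12/31 + 12/31 = 24/31
H(Y) = -[(1/31)·log₂(1/31) + (6/31)·log₂(6/31) + (24/31)·log₂(24/31)]
  = 0.15981 + 0.45856 + 0.28586 = 0.9042 bits

H(X|Y) = H(X,Y) - H(Y) = 1.8042 - 0.9042 = 0.9000 bits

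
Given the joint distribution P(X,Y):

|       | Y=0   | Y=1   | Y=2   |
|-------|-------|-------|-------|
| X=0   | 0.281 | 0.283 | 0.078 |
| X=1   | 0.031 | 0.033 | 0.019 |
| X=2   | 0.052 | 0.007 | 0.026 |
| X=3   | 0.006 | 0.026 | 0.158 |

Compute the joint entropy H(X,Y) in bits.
2.7541 bits

H(X,Y) = -Σ_{x,y} P(x,y) log₂ P(x,y). Per-cell terms -P(x,y)·log₂P(x,y):
  X=0: 0.5146, 0.5154, 0.2871
  X=1: 0.1554, 0.1624, 0.1086
  X=2: 0.2218, 0.0501, 0.1369
  X=3: 0.0443, 0.1369, 0.4206
Sum of the 12 terms: H(X,Y) = 2.7541 bits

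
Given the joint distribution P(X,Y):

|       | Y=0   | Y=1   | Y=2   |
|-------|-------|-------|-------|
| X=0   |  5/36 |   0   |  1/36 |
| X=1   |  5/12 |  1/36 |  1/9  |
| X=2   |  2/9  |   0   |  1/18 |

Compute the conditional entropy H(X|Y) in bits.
1.3901 bits

H(X|Y) = H(X,Y) - H(Y)

H(X,Y) = -Σ_{x,y} P(x,y) log₂ P(x,y). Per-cell terms -P(x,y)·log₂P(x,y):
  X=0: 0.39556, 0.00000, 0.14361
  X=1: 0.52626, 0.14361, 0.35221
  X=2: 0.48221, 0.00000, 0.23166
  (cells with P = 0 contribute 0)
Sum of the 9 terms: H(X,Y) = 2.2751 bits

Marginal of Y (column sums):
  P(Y=0) = 5/36 + 5/12 + 2/9 = 7/9
  P(Y=1) = 0 + 1/36 + 0 = 1/36
  P(Y=2) = 1/36 + 1/9 + 1/18 = 7/36
H(Y) = -[(7/9)·log₂(7/9) + (1/36)·log₂(1/36) + (7/36)·log₂(7/36)]
  = 0.28200 + 0.14361 + 0.45939 = 0.8850 bits

H(X|Y) = H(X,Y) - H(Y) = 2.2751 - 0.8850 = 1.3901 bits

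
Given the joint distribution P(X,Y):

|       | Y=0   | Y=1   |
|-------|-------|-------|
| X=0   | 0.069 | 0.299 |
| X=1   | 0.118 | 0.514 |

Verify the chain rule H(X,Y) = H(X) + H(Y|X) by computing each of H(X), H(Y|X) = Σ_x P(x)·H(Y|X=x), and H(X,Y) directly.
H(X) = 0.9491 bits, H(Y|X) = 0.6952 bits, H(X,Y) = 1.6443 bits

Marginal of X (row sums):
  P(X=0) = 0.069 + 0.299 = 0.368
  P(X=1) = 0.118 + 0.514 = 0.632
H(X) = -[0.368·log₂(0.368) + 0.632·log₂(0.632)]
  = 0.53074 + 0.41839 = 0.9491 bits

H(Y|X) = Σ_x P(x)·H(Y|X=x):
  X=0: P(X=0) = 0.368, P(Y|X=0) = (3/16, 13/16) → H(Y|X=0) = 0.69621
  X=1: P(X=1) = 0.632, P(Y|X=1) = (59/316, 257/316) → H(Y|X=1) = 0.69454
H(Y|X) = 0.368·0.69621 + 0.632·0.69454 = 0.6952 bits

H(X,Y) = -Σ_{x,y} P(x,y) log₂ P(x,y). Per-cell terms -P(x,y)·log₂P(x,y):
  X=0: 0.26615, 0.52079
  X=1: 0.36381, 0.49352
Sum of the 4 terms: H(X,Y) = 1.6443 bits

Chain rule check:
  H(X) + H(Y|X) = 0.9491 + 0.6952 = 1.6443 bits
  H(X,Y) = 1.6443 bits
✓ Chain rule verified.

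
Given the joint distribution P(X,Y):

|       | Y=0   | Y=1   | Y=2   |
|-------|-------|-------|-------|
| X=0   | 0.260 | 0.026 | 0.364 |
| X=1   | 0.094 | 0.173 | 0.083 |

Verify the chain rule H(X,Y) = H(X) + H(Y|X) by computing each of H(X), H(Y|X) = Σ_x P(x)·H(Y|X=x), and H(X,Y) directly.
H(X) = 0.9341 bits, H(Y|X) = 1.2954 bits, H(X,Y) = 2.2295 bits

Marginal of X (row sums):
  P(X=0) = 0.260 + 0.026 + 0.364 = 0.650
  P(X=1) = 0.094 + 0.173 + 0.083 = 0.350
H(X) = -[0.650·log₂(0.650) + 0.350·log₂(0.350)]
  = 0.4040 + 0.5301 = 0.9341 bits

H(Y|X) = Σ_x P(x)·H(Y|X=x):
  X=0: P(X=0) = 0.650, P(Y|X=0) = (2/5, 1/25, 14/25) → H(Y|X=0) = 1.1830
  X=1: P(X=1) = 0.350, P(Y|X=1) = (47/175, 173/350, 83/350) → H(Y|X=1) = 1.5042
H(Y|X) = 0.650·1.1830 + 0.350·1.5042 = 1.2954 bits

H(X,Y) = -Σ_{x,y} P(x,y) log₂ P(x,y). Per-cell terms -P(x,y)·log₂P(x,y):
  X=0: 0.5053, 0.1369, 0.5307
  X=1: 0.3207, 0.4379, 0.2980
Sum of the 6 terms: H(X,Y) = 2.2295 bits

Chain rule check:
  H(X) + H(Y|X) = 0.9341 + 1.2954 = 2.2295 bits
  H(X,Y) = 2.2295 bits
✓ Chain rule verified.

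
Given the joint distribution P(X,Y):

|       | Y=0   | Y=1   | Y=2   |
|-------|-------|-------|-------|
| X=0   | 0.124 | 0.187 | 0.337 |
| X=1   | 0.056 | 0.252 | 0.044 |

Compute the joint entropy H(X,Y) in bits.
2.2868 bits

H(X,Y) = -Σ_{x,y} P(x,y) log₂ P(x,y). Per-cell terms -P(x,y)·log₂P(x,y):
  X=0: 0.3734, 0.4523, 0.5288
  X=1: 0.2329, 0.5011, 0.1983
Sum of the 6 terms: H(X,Y) = 2.2868 bits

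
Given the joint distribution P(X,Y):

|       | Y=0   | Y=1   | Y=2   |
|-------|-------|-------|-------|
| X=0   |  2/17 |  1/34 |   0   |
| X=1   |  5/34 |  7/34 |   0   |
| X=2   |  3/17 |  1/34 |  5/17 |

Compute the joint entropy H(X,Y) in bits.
2.4995 bits

H(X,Y) = -Σ_{x,y} P(x,y) log₂ P(x,y). Per-cell terms -P(x,y)·log₂P(x,y):
  X=0: 0.36323, 0.14963, 0.00000
  X=1: 0.40670, 0.46943, 0.00000
  X=2: 0.44162, 0.14963, 0.51927
  (cells with P = 0 contribute 0)
Sum of the 9 terms: H(X,Y) = 2.4995 bits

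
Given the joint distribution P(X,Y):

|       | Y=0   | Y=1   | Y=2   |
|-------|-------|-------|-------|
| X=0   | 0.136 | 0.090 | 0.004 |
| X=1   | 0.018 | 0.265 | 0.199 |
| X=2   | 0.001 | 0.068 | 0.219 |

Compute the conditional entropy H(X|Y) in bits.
1.0978 bits

H(X|Y) = H(X,Y) - H(Y)

H(X,Y) = -Σ_{x,y} P(x,y) log₂ P(x,y). Per-cell terms -P(x,y)·log₂P(x,y):
  X=0: 0.39145, 0.31265, 0.03186
  X=1: 0.10433, 0.50772, 0.46350
  X=2: 0.00997, 0.26373, 0.47983
Sum of the 9 terms: H(X,Y) = 2.5650 bits

Marginal of Y (column sums):
  P(Y=0) = 0.136 + 0.018 + 0.001 = 0.155
  P(Y=1) = 0.090 + 0.265 + 0.068 = 0.423
  P(Y=2) = 0.004 + 0.199 + 0.219 = 0.422
H(Y) = -[0.155·log₂(0.155) + 0.423·log₂(0.423) + 0.422·log₂(0.422)]
  = 0.41690 + 0.52506 + 0.52526 = 1.4672 bits

H(X|Y) = H(X,Y) - H(Y) = 2.5650 - 1.4672 = 1.0978 bits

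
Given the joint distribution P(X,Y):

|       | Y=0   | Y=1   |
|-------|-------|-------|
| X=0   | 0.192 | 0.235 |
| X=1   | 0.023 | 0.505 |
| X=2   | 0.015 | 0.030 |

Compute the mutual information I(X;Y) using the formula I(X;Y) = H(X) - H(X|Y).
0.1764 bits

I(X;Y) = H(X) - H(X|Y)

Marginal of X (row sums):
  P(X=0) = 0.192 + 0.235 = 0.427
  P(X=1) = 0.023 + 0.505 = 0.528
  P(X=2) = 0.015 + 0.030 = 0.045
H(X) = -[0.427·log₂(0.427) + 0.528·log₂(0.528) + 0.045·log₂(0.045)]
  = 0.524224 + 0.486494 + 0.201327 = 1.212045 bits

Marginal of Y (column sums):
  P(Y=0) = 0.192 + 0.023 + 0.015 = 0.230
  P(Y=1) = 0.235 + 0.505 + 0.030 = 0.770
H(X|Y) = Σ_y P(y)·H(X|Y=y):
  Y=0: P(Y=0) = 0.230, P(X|Y=0) = (96/115, 1/10, 3/46) → H(X|Y=0) = 0.806542
  Y=1: P(Y=1) = 0.770, P(X|Y=1) = (47/154, 101/154, 3/77) → H(X|Y=1) = 1.104093
H(X|Y) = 0.230·0.806542 + 0.770·1.104093 = 1.035656 bits

I(X;Y) = H(X) - H(X|Y) = 1.212045 - 1.035656 = 0.1764 bits

Cross-check via I(X;Y) = H(X) + H(Y) - H(X,Y): computing H(Y) from the column sums and H(X,Y) from the 6 cells in the same way gives H(Y) = 0.778011 bits and H(X,Y) = 1.813668 bits, so
I(X;Y) = 1.212045 + 0.778011 - 1.813668 = 0.1764 bits ✓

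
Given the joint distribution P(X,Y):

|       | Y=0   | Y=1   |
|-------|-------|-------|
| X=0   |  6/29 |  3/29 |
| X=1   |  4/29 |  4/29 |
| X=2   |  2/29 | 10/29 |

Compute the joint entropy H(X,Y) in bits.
2.3930 bits

H(X,Y) = -Σ_{x,y} P(x,y) log₂ P(x,y). Per-cell terms -P(x,y)·log₂P(x,y):
  X=0: 0.47028, 0.33859
  X=1: 0.39420, 0.39420
  X=2: 0.26607, 0.52967
Sum of the 6 terms: H(X,Y) = 2.3930 bits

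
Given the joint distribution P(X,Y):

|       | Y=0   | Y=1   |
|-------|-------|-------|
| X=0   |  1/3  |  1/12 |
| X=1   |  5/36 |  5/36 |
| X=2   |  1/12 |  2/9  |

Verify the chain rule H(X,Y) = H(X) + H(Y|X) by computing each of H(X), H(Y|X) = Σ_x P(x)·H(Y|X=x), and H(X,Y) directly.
H(X) = 1.5622 bits, H(Y|X) = 0.8369 bits, H(X,Y) = 2.3991 bits

Marginal of X (row sums):
  P(X=0) = 1/3 + 1/12 = 5/12
  P(X=1) = 5/36 + 5/36 = 5/18
  P(X=2) = 1/12 + 2/9 = 11/36
H(X) = -[(5/12)·log₂(5/12) + (5/18)·log₂(5/18) + (11/36)·log₂(11/36)]
  = 0.526264 + 0.513332 + 0.522651 = 1.5622 bits

H(Y|X) = Σ_x P(x)·H(Y|X=x):
  X=0: P(X=0) = 5/12, P(Y|X=0) = (4/5, 1/5) → H(Y|X=0) = 0.721928
  X=1: P(X=1) = 5/18, P(Y|X=1) = (1/2, 1/2) → H(Y|X=1) = 1.000000
  X=2: P(X=2) = 11/36, P(Y|X=2) = (3/11, 8/11) → H(Y|X=2) = 0.845351
H(Y|X) = (5/12)·0.721928 + (5/18)·1.000000 + (11/36)·0.845351 = 0.8369 bits

H(X,Y) = -Σ_{x,y} P(x,y) log₂ P(x,y). Per-cell terms -P(x,y)·log₂P(x,y):
  X=0: 0.528321, 0.298747
  X=1: 0.395555, 0.395555
  X=2: 0.298747, 0.482206
Sum of the 6 terms: H(X,Y) = 2.3991 bits

Chain rule check:
  H(X) + H(Y|X) = 1.5622 + 0.8369 = 2.3991 bits
  H(X,Y) = 2.3991 bits
✓ Chain rule verified.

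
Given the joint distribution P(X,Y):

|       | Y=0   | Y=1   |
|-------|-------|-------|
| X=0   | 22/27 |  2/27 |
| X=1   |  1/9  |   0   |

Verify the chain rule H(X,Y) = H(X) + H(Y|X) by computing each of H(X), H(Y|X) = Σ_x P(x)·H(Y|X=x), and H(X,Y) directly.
H(X) = 0.5033 bits, H(Y|X) = 0.3678 bits, H(X,Y) = 0.8711 bits

Marginal of X (row sums):
  P(X=0) = 22/27 + 2/27 = 8/9
  P(X=1) = 1/9 + 0 = 1/9
H(X) = -[(8/9)·log₂(8/9) + (1/9)·log₂(1/9)]
  = 0.151044 + 0.352214 = 0.5033 bits

H(Y|X) = Σ_x P(x)·H(Y|X=x):
  X=0: P(X=0) = 8/9, P(Y|X=0) = (11/12, 1/12) → H(Y|X=0) = 0.413817
  X=1: P(X=1) = 1/9, P(Y|X=1) = (1, 0) → H(Y|X=1) = 0.000000
H(Y|X) = (8/9)·0.413817 + (1/9)·0.000000 = 0.3678 bits

H(X,Y) = -Σ_{x,y} P(x,y) log₂ P(x,y). Per-cell terms -P(x,y)·log₂P(x,y):
  X=0: 0.240742, 0.278140
  X=1: 0.352214, 0.000000
  (cells with P = 0 contribute 0)
Sum of the 4 terms: H(X,Y) = 0.8711 bits

Chain rule check:
  H(X) + H(Y|X) = 0.5033 + 0.3678 = 0.8711 bits
  H(X,Y) = 0.8711 bits
✓ Chain rule verified.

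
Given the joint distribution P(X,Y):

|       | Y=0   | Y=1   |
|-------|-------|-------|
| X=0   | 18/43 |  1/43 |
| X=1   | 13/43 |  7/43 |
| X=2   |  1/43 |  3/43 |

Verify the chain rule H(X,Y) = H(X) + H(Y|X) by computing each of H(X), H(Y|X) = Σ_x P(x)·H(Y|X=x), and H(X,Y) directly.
H(X) = 1.3530 bits, H(Y|X) = 0.6414 bits, H(X,Y) = 1.9944 bits

Marginal of X (row sums):
  P(X=0) = 18/43 + 1/43 = 19/43
  P(X=1) = 13/43 + 7/43 = 20/43
  P(X=2) = 1/43 + 3/43 = 4/43
H(X) = -[(19/43)·log₂(19/43) + (20/43)·log₂(20/43) + (4/43)·log₂(4/43)]
  = 0.5207 + 0.5136 + 0.3187 = 1.3530 bits

H(Y|X) = Σ_x P(x)·H(Y|X=x):
  X=0: P(X=0) = 19/43, P(Y|X=0) = (18/19, 1/19) → H(Y|X=0) = 0.2975
  X=1: P(X=1) = 20/43, P(Y|X=1) = (13/20, 7/20) → H(Y|X=1) = 0.9341
  X=2: P(X=2) = 4/43, P(Y|X=2) = (1/4, 3/4) → H(Y|X=2) = 0.8113
H(Y|X) = (19/43)·0.2975 + (20/43)·0.9341 + (4/43)·0.8113 = 0.6414 bits

H(X,Y) = -Σ_{x,y} P(x,y) log₂ P(x,y). Per-cell terms -P(x,y)·log₂P(x,y):
  X=0: 0.5259, 0.1262
  X=1: 0.5218, 0.4263
  X=2: 0.1262, 0.2680
Sum of the 6 terms: H(X,Y) = 1.9944 bits

Chain rule check:
  H(X) + H(Y|X) = 1.3530 + 0.6414 = 1.9944 bits
  H(X,Y) = 1.9944 bits
✓ Chain rule verified.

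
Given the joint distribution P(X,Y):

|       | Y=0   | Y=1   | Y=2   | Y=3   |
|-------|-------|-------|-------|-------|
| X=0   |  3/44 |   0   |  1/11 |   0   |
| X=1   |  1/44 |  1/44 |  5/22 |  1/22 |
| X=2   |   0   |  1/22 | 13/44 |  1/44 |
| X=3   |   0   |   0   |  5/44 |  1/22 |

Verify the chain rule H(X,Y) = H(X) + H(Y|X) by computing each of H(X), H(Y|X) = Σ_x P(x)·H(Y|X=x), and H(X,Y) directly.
H(X) = 1.9002 bits, H(Y|X) = 1.0208 bits, H(X,Y) = 2.9210 bits

Marginal of X (row sums):
  P(X=0) = 3/44 + 0 + 1/11 + 0 = 7/44
  P(X=1) = 1/44 + 1/44 + 5/22 + 1/22 = 7/22
  P(X=2) = 0 + 1/22 + 13/44 + 1/44 = 4/11
  P(X=3) = 0 + 0 + 5/44 + 1/22 = 7/44
H(X) = -[(7/44)·log₂(7/44) + (7/22)·log₂(7/22) + (4/11)·log₂(4/11) + (7/44)·log₂(7/44)]
  = 0.42192 + 0.52566 + 0.53070 + 0.42192 = 1.9002 bits

H(Y|X) = Σ_x P(x)·H(Y|X=x):
  X=0: P(X=0) = 7/44, P(Y|X=0) = (3/7, 0, 4/7, 0) → H(Y|X=0) = 0.98523
  X=1: P(X=1) = 7/22, P(Y|X=1) = (1/14, 1/14, 5/7, 1/7) → H(Y|X=1) = 1.29169
  X=2: P(X=2) = 4/11, P(Y|X=2) = (0, 1/8, 13/16, 1/16) → H(Y|X=2) = 0.86839
  X=3: P(X=3) = 7/44, P(Y|X=3) = (0, 0, 5/7, 2/7) → H(Y|X=3) = 0.86312
H(Y|X) = (7/44)·0.98523 + (7/22)·1.29169 + (4/11)·0.86839 + (7/44)·0.86312 = 1.0208 bits

H(X,Y) = -Σ_{x,y} P(x,y) log₂ P(x,y). Per-cell terms -P(x,y)·log₂P(x,y):
  X=0: 0.26417, 0.00000, 0.31449, 0.00000
  X=1: 0.12408, 0.12408, 0.48580, 0.20270
  X=2: 0.00000, 0.20270, 0.51970, 0.12408
  X=3: 0.00000, 0.00000, 0.35653, 0.20270
  (cells with P = 0 contribute 0)
Sum of the 16 terms: H(X,Y) = 2.9210 bits

Chain rule check:
  H(X) + H(Y|X) = 1.9002 + 1.0208 = 2.9210 bits
  H(X,Y) = 2.9210 bits
✓ Chain rule verified.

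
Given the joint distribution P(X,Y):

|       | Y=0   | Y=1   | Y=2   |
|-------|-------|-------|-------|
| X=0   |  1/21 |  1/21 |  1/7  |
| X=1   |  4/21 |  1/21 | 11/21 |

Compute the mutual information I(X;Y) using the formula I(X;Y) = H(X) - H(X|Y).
0.0250 bits

I(X;Y) = H(X) - H(X|Y)

Marginal of X (row sums):
  P(X=0) = 1/21 + 1/21 + 1/7 = 5/21
  P(X=1) = 4/21 + 1/21 + 11/21 = 16/21
H(X) = -[(5/21)·log₂(5/21) + (16/21)·log₂(16/21)]
  = 0.49295 + 0.29891 = 0.7919 bits

Marginal of Y (column sums):
  P(Y=0) = 1/21 + 4/21 = 5/21
  P(Y=1) = 1/21 + 1/21 = 2/21
  P(Y=2) = 1/7 + 11/21 = 2/3
H(X|Y) = Σ_y P(y)·H(X|Y=y):
  Y=0: P(Y=0) = 5/21, P(X|Y=0) = (1/5, 4/5) → H(X|Y=0) = 0.72193
  Y=1: P(Y=1) = 2/21, P(X|Y=1) = (1/2, 1/2) → H(X|Y=1) = 1.00000
  Y=2: P(Y=2) = 2/3, P(X|Y=2) = (3/14, 11/14) → H(X|Y=2) = 0.74960
H(X|Y) = (5/21)·0.72193 + (2/21)·1.00000 + (2/3)·0.74960 = 0.7669 bits

I(X;Y) = H(X) - H(X|Y) = 0.7919 - 0.7669 = 0.0250 bits

Cross-check via I(X;Y) = H(X) + H(Y) - H(X,Y): computing H(Y) from the column sums and H(X,Y) from the 6 cells in the same way gives H(Y) = 1.2060 bits and H(X,Y) = 1.9729 bits, so
I(X;Y) = 0.7919 + 1.2060 - 1.9729 = 0.0250 bits ✓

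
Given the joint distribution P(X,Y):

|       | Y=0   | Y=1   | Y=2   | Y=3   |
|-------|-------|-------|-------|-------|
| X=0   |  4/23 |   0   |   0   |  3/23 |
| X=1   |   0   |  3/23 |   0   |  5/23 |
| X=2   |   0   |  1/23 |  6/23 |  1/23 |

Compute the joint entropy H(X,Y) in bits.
2.5832 bits

H(X,Y) = -Σ_{x,y} P(x,y) log₂ P(x,y). Per-cell terms -P(x,y)·log₂P(x,y):
  X=0: 0.4389, 0.0000, 0.0000, 0.3833
  X=1: 0.0000, 0.3833, 0.0000, 0.4786
  X=2: 0.0000, 0.1967, 0.5057, 0.1967
  (cells with P = 0 contribute 0)
Sum of the 12 terms: H(X,Y) = 2.5832 bits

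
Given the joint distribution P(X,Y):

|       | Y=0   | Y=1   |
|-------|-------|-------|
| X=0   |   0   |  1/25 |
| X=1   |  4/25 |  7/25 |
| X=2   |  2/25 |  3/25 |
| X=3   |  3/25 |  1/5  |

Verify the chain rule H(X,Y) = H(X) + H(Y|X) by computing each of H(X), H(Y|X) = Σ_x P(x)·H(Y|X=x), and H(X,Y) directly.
H(X) = 1.6973 bits, H(Y|X) = 0.9157 bits, H(X,Y) = 2.6130 bits

Marginal of X (row sums):
  P(X=0) = 0 + 1/25 = 1/25
  P(X=1) = 4/25 + 7/25 = 11/25
  P(X=2) = 2/25 + 3/25 = 1/5
  P(X=3) = 3/25 + 1/5 = 8/25
H(X) = -[(1/25)·log₂(1/25) + (11/25)·log₂(11/25) + (1/5)·log₂(1/5) + (8/25)·log₂(8/25)]
  = 0.18575 + 0.52115 + 0.46439 + 0.52603 = 1.6973 bits

H(Y|X) = Σ_x P(x)·H(Y|X=x):
  X=0: P(X=0) = 1/25, P(Y|X=0) = (0, 1) → H(Y|X=0) = 0.00000
  X=1: P(X=1) = 11/25, P(Y|X=1) = (4/11, 7/11) → H(Y|X=1) = 0.94566
  X=2: P(X=2) = 1/5, P(Y|X=2) = (2/5, 3/5) → H(Y|X=2) = 0.97095
  X=3: P(X=3) = 8/25, P(Y|X=3) = (3/8, 5/8) → H(Y|X=3) = 0.95443
H(Y|X) = (1/25)·0.00000 + (11/25)·0.94566 + (1/5)·0.97095 + (8/25)·0.95443 = 0.9157 bits

H(X,Y) = -Σ_{x,y} P(x,y) log₂ P(x,y). Per-cell terms -P(x,y)·log₂P(x,y):
  X=0: 0.00000, 0.18575
  X=1: 0.42302, 0.51422
  X=2: 0.29151, 0.36707
  X=3: 0.36707, 0.46439
  (cells with P = 0 contribute 0)
Sum of the 8 terms: H(X,Y) = 2.6130 bits

Chain rule check:
  H(X) + H(Y|X) = 1.6973 + 0.9157 = 2.6130 bits
  H(X,Y) = 2.6130 bits
✓ Chain rule verified.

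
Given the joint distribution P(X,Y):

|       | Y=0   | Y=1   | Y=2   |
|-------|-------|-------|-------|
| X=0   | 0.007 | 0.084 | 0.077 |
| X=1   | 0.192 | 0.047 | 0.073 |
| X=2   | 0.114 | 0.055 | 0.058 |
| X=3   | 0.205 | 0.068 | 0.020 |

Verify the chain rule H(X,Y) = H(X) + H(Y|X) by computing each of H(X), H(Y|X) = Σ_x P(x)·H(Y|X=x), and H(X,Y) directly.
H(X) = 1.9611 bits, H(Y|X) = 1.2849 bits, H(X,Y) = 3.2460 bits

Marginal of X (row sums):
  P(X=0) = 0.007 + 0.084 + 0.077 = 0.168
  P(X=1) = 0.192 + 0.047 + 0.073 = 0.312
  P(X=2) = 0.114 + 0.055 + 0.058 = 0.227
  P(X=3) = 0.205 + 0.068 + 0.020 = 0.293
H(X) = -[0.168·log₂(0.168) + 0.312·log₂(0.312) + 0.227·log₂(0.227) + 0.293·log₂(0.293)]
  = 0.43234 + 0.52428 + 0.48561 + 0.51891 = 1.9611 bits

H(Y|X) = Σ_x P(x)·H(Y|X=x):
  X=0: P(X=0) = 0.168, P(Y|X=0) = (1/24, 1/2, 11/24) → H(Y|X=0) = 1.20691
  X=1: P(X=1) = 0.312, P(Y|X=1) = (8/13, 47/312, 73/312) → H(Y|X=1) = 1.33272
  X=2: P(X=2) = 0.227, P(Y|X=2) = (114/227, 55/227, 58/227) → H(Y|X=2) = 1.49753
  X=3: P(X=3) = 0.293, P(Y|X=3) = (205/293, 68/293, 20/293) → H(Y|X=3) = 1.11394
H(Y|X) = 0.168·1.20691 + 0.312·1.33272 + 0.227·1.49753 + 0.293·1.11394 = 1.2849 bits

H(X,Y) = -Σ_{x,y} P(x,y) log₂ P(x,y). Per-cell terms -P(x,y)·log₂P(x,y):
  X=0: 0.05011, 0.30017, 0.28482
  X=1: 0.45712, 0.20733, 0.27565
  X=2: 0.35715, 0.23014, 0.23825
  X=3: 0.46869, 0.26373, 0.11288
Sum of the 12 terms: H(X,Y) = 3.2460 bits

Chain rule check:
  H(X) + H(Y|X) = 1.9611 + 1.2849 = 3.2460 bits
  H(X,Y) = 3.2460 bits
✓ Chain rule verified.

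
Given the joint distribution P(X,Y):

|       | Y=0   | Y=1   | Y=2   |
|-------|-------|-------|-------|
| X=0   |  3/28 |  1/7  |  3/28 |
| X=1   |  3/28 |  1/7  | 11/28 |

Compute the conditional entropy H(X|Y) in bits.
0.8748 bits

H(X|Y) = H(X,Y) - H(Y)

H(X,Y) = -Σ_{x,y} P(x,y) log₂ P(x,y). Per-cell terms -P(x,y)·log₂P(x,y):
  X=0: 0.34526, 0.40105, 0.34526
  X=1: 0.34526, 0.40105, 0.52954
Sum of the 6 terms: H(X,Y) = 2.3674 bits

Marginal of Y (column sums):
  P(Y=0) = 3/28 + 3/28 = 3/14
  P(Y=1) = 1/7 + 1/7 = 2/7
  P(Y=2) = 3/28 + 11/28 = 1/2
H(Y) = -[(3/14)·log₂(3/14) + (2/7)·log₂(2/7) + (1/2)·log₂(1/2)]
  = 0.47623 + 0.51639 + 0.50000 = 1.4926 bits

H(X|Y) = H(X,Y) - H(Y) = 2.3674 - 1.4926 = 0.8748 bits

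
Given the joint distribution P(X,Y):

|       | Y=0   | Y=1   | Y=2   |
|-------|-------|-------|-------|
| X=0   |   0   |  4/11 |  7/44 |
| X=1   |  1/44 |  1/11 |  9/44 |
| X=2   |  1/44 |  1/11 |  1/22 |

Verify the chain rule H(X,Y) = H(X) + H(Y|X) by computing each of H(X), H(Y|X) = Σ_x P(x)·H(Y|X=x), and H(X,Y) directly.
H(X) = 1.4368 bits, H(Y|X) = 1.0640 bits, H(X,Y) = 2.5008 bits

Marginal of X (row sums):
  P(X=0) = 0 + 4/11 + 7/44 = 23/44
  P(X=1) = 1/44 + 1/11 + 9/44 = 7/22
  P(X=2) = 1/44 + 1/11 + 1/22 = 7/44
H(X) = -[(23/44)·log₂(23/44) + (7/22)·log₂(7/22) + (7/44)·log₂(7/44)]
  = 0.4892 + 0.5257 + 0.4219 = 1.4368 bits

H(Y|X) = Σ_x P(x)·H(Y|X=x):
  X=0: P(X=0) = 23/44, P(Y|X=0) = (0, 16/23, 7/23) → H(Y|X=0) = 0.8865
  X=1: P(X=1) = 7/22, P(Y|X=1) = (1/14, 2/7, 9/14) → H(Y|X=1) = 1.1981
  X=2: P(X=2) = 7/44, P(Y|X=2) = (1/7, 4/7, 2/7) → H(Y|X=2) = 1.3788
H(Y|X) = (23/44)·0.8865 + (7/22)·1.1981 + (7/44)·1.3788 = 1.0640 bits

H(X,Y) = -Σ_{x,y} P(x,y) log₂ P(x,y). Per-cell terms -P(x,y)·log₂P(x,y):
  X=0: 0.0000, 0.5307, 0.4219
  X=1: 0.1241, 0.3145, 0.4683
  X=2: 0.1241, 0.3145, 0.2027
  (cells with P = 0 contribute 0)
Sum of the 9 terms: H(X,Y) = 2.5008 bits

Chain rule check:
  H(X) + H(Y|X) = 1.4368 + 1.0640 = 2.5008 bits
  H(X,Y) = 2.5008 bits
✓ Chain rule verified.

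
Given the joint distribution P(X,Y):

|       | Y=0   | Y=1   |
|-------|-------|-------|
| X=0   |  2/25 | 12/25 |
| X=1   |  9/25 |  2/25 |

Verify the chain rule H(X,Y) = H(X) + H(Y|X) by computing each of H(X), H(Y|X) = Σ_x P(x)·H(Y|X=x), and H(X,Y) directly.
H(X) = 0.9896 bits, H(Y|X) = 0.6323 bits, H(X,Y) = 1.6219 bits

Marginal of X (row sums):
  P(X=0) = 2/25 + 12/25 = 14/25
  P(X=1) = 9/25 + 2/25 = 11/25
H(X) = -[(14/25)·log₂(14/25) + (11/25)·log₂(11/25)]
  = 0.46844 + 0.52115 = 0.9896 bits

H(Y|X) = Σ_x P(x)·H(Y|X=x):
  X=0: P(X=0) = 14/25, P(Y|X=0) = (1/7, 6/7) → H(Y|X=0) = 0.59167
  X=1: P(X=1) = 11/25, P(Y|X=1) = (9/11, 2/11) → H(Y|X=1) = 0.68404
H(Y|X) = (14/25)·0.59167 + (11/25)·0.68404 = 0.6323 bits

H(X,Y) = -Σ_{x,y} P(x,y) log₂ P(x,y). Per-cell terms -P(x,y)·log₂P(x,y):
  X=0: 0.29151, 0.50827
  X=1: 0.53062, 0.29151
Sum of the 4 terms: H(X,Y) = 1.6219 bits

Chain rule check:
  H(X) + H(Y|X) = 0.9896 + 0.6323 = 1.6219 bits
  H(X,Y) = 1.6219 bits
✓ Chain rule verified.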